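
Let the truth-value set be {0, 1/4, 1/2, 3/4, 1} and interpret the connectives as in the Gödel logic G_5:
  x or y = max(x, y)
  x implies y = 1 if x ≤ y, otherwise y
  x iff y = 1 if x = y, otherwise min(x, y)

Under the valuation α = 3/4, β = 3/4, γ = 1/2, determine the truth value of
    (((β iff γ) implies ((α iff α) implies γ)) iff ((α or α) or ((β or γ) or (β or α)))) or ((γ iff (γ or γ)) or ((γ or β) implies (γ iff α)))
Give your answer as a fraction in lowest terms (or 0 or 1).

β iff γ = 3/4 iff 1/2 = 1/2
α iff α = 3/4 iff 3/4 = 1
(α iff α) implies γ = 1 implies 1/2 = 1/2
(β iff γ) implies ((α iff α) implies γ) = 1/2 implies 1/2 = 1
α or α = 3/4 or 3/4 = 3/4
β or γ = 3/4 or 1/2 = 3/4
β or α = 3/4 or 3/4 = 3/4
(β or γ) or (β or α) = 3/4 or 3/4 = 3/4
(α or α) or ((β or γ) or (β or α)) = 3/4 or 3/4 = 3/4
((β iff γ) implies ((α iff α) implies γ)) iff ((α or α) or ((β or γ) or (β or α))) = 1 iff 3/4 = 3/4
γ or γ = 1/2 or 1/2 = 1/2
γ iff (γ or γ) = 1/2 iff 1/2 = 1
γ or β = 1/2 or 3/4 = 3/4
γ iff α = 1/2 iff 3/4 = 1/2
(γ or β) implies (γ iff α) = 3/4 implies 1/2 = 1/2
(γ iff (γ or γ)) or ((γ or β) implies (γ iff α)) = 1 or 1/2 = 1
(((β iff γ) implies ((α iff α) implies γ)) iff ((α or α) or ((β or γ) or (β or α)))) or ((γ iff (γ or γ)) or ((γ or β) implies (γ iff α))) = 3/4 or 1 = 1

1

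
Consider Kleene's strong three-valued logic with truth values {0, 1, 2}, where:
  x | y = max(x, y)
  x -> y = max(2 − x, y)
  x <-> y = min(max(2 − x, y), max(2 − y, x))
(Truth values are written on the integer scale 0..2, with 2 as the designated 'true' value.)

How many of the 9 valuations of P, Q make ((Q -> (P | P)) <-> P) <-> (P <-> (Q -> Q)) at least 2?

P = 0, Q = 0 ↦ 2  ≥
P = 0, Q = 1 ↦ 1  <
P = 0, Q = 2 ↦ 0  <
P = 1, Q = 0 ↦ 1  <
P = 1, Q = 1 ↦ 1  <
P = 1, Q = 2 ↦ 1  <
P = 2, Q = 0 ↦ 2  ≥
P = 2, Q = 1 ↦ 1  <
P = 2, Q = 2 ↦ 2  ≥
So 3 of the 9 assignments meet the threshold.

3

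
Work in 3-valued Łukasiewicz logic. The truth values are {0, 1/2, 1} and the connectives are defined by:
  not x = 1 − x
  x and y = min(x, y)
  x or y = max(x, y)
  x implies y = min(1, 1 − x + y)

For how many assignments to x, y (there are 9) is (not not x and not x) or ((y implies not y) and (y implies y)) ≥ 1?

6

x = 0, y = 0 ↦ 1  ≥
x = 0, y = 1/2 ↦ 1  ≥
x = 0, y = 1 ↦ 0  <
x = 1/2, y = 0 ↦ 1  ≥
x = 1/2, y = 1/2 ↦ 1  ≥
x = 1/2, y = 1 ↦ 1/2  <
x = 1, y = 0 ↦ 1  ≥
x = 1, y = 1/2 ↦ 1  ≥
x = 1, y = 1 ↦ 0  <
So 6 of the 9 assignments meet the threshold.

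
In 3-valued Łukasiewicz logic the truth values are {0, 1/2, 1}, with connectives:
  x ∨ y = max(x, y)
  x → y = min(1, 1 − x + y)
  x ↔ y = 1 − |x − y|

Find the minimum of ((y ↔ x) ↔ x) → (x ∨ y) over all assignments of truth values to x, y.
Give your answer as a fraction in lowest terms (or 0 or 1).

1/2

Take x = 1/2, y = 0:
y ↔ x = 0 ↔ 1/2 = 1/2
(y ↔ x) ↔ x = 1/2 ↔ 1/2 = 1
x ∨ y = 1/2 ∨ 0 = 1/2
((y ↔ x) ↔ x) → (x ∨ y) = 1 → 1/2 = 1/2
No assignment yields a value below 1/2, so this is the minimum.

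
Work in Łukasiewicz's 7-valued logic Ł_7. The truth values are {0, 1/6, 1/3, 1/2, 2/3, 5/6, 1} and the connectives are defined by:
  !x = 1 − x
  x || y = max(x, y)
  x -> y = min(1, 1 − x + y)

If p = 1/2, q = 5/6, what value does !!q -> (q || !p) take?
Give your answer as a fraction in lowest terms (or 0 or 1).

1

!q = !5/6 = 1/6
!!q = !1/6 = 5/6
!p = !1/2 = 1/2
q || !p = 5/6 || 1/2 = 5/6
!!q -> (q || !p) = 5/6 -> 5/6 = 1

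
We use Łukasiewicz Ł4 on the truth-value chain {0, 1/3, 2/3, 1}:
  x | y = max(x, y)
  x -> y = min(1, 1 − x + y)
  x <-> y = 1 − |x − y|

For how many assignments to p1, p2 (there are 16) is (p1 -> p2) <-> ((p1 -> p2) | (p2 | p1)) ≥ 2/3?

14

p1 = 0, p2 = 0 ↦ 1  ≥
p1 = 0, p2 = 1/3 ↦ 1  ≥
p1 = 0, p2 = 2/3 ↦ 1  ≥
p1 = 0, p2 = 1 ↦ 1  ≥
p1 = 1/3, p2 = 0 ↦ 1  ≥
p1 = 1/3, p2 = 1/3 ↦ 1  ≥
p1 = 1/3, p2 = 2/3 ↦ 1  ≥
p1 = 1/3, p2 = 1 ↦ 1  ≥
p1 = 2/3, p2 = 0 ↦ 2/3  ≥
p1 = 2/3, p2 = 1/3 ↦ 1  ≥
p1 = 2/3, p2 = 2/3 ↦ 1  ≥
p1 = 2/3, p2 = 1 ↦ 1  ≥
p1 = 1, p2 = 0 ↦ 0  <
p1 = 1, p2 = 1/3 ↦ 1/3  <
p1 = 1, p2 = 2/3 ↦ 2/3  ≥
p1 = 1, p2 = 1 ↦ 1  ≥
So 14 of the 16 assignments meet the threshold.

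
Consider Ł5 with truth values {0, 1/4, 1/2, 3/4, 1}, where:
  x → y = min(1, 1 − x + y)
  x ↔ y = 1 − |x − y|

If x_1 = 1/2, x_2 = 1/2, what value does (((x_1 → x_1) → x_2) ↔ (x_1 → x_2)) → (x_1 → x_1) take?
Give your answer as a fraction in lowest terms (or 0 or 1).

x_1 → x_1 = 1/2 → 1/2 = 1
(x_1 → x_1) → x_2 = 1 → 1/2 = 1/2
x_1 → x_2 = 1/2 → 1/2 = 1
((x_1 → x_1) → x_2) ↔ (x_1 → x_2) = 1/2 ↔ 1 = 1/2
x_1 → x_1 = 1/2 → 1/2 = 1
(((x_1 → x_1) → x_2) ↔ (x_1 → x_2)) → (x_1 → x_1) = 1/2 → 1 = 1

1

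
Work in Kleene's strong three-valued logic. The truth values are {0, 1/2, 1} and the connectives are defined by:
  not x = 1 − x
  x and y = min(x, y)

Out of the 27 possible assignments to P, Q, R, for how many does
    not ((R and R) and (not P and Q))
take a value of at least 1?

19

value 1: 19 assignments (counts)
value 1/2: 7 assignments
value 0: 1 assignment
So 19 of the 27 assignments meet the threshold.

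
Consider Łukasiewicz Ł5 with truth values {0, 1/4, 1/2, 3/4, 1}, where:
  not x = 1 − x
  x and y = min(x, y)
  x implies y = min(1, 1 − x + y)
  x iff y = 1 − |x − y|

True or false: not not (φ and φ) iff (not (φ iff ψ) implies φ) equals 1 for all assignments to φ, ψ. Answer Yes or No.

Counterexample: take φ = 0, ψ = 0.
φ and φ = 0 and 0 = 0
not (φ and φ) = not 0 = 1
not not (φ and φ) = not 1 = 0
φ iff ψ = 0 iff 0 = 1
not (φ iff ψ) = not 1 = 0
not (φ iff ψ) implies φ = 0 implies 0 = 1
not not (φ and φ) iff (not (φ iff ψ) implies φ) = 0 iff 1 = 0
This gives 0 ≠ 1.

No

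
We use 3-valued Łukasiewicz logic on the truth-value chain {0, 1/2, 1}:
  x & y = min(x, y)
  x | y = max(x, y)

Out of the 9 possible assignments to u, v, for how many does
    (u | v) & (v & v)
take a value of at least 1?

3

u = 0, v = 0 ↦ 0  <
u = 0, v = 1/2 ↦ 1/2  <
u = 0, v = 1 ↦ 1  ≥
u = 1/2, v = 0 ↦ 0  <
u = 1/2, v = 1/2 ↦ 1/2  <
u = 1/2, v = 1 ↦ 1  ≥
u = 1, v = 0 ↦ 0  <
u = 1, v = 1/2 ↦ 1/2  <
u = 1, v = 1 ↦ 1  ≥
So 3 of the 9 assignments meet the threshold.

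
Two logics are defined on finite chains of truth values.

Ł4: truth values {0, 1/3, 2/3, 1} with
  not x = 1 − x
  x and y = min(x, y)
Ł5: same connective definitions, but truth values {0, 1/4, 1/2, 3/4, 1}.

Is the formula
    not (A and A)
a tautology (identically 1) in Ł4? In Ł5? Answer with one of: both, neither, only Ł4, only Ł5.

neither

In Ł4: at A = 1/3 the value is 2/3 — not a tautology.
In Ł5: at A = 1/4 the value is 3/4 — not a tautology.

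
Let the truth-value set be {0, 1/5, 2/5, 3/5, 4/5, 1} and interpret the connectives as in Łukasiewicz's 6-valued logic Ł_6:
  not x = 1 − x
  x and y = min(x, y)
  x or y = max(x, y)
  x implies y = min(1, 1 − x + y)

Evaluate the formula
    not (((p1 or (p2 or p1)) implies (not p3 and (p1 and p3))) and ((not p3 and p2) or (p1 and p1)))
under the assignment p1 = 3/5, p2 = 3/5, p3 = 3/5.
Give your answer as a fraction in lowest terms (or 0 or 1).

2/5

p2 or p1 = 3/5 or 3/5 = 3/5
p1 or (p2 or p1) = 3/5 or 3/5 = 3/5
not p3 = not 3/5 = 2/5
p1 and p3 = 3/5 and 3/5 = 3/5
not p3 and (p1 and p3) = 2/5 and 3/5 = 2/5
(p1 or (p2 or p1)) implies (not p3 and (p1 and p3)) = 3/5 implies 2/5 = 4/5
not p3 = not 3/5 = 2/5
not p3 and p2 = 2/5 and 3/5 = 2/5
p1 and p1 = 3/5 and 3/5 = 3/5
(not p3 and p2) or (p1 and p1) = 2/5 or 3/5 = 3/5
((p1 or (p2 or p1)) implies (not p3 and (p1 and p3))) and ((not p3 and p2) or (p1 and p1)) = 4/5 and 3/5 = 3/5
not (((p1 or (p2 or p1)) implies (not p3 and (p1 and p3))) and ((not p3 and p2) or (p1 and p1))) = not 3/5 = 2/5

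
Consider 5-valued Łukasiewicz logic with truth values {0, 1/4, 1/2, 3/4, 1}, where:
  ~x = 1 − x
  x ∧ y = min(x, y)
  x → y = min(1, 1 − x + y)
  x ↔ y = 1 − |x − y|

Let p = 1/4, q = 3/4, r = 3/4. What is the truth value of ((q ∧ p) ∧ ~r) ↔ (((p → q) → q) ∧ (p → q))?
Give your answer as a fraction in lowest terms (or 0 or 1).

1/2

q ∧ p = 3/4 ∧ 1/4 = 1/4
~r = ~3/4 = 1/4
(q ∧ p) ∧ ~r = 1/4 ∧ 1/4 = 1/4
p → q = 1/4 → 3/4 = 1
(p → q) → q = 1 → 3/4 = 3/4
p → q = 1/4 → 3/4 = 1
((p → q) → q) ∧ (p → q) = 3/4 ∧ 1 = 3/4
((q ∧ p) ∧ ~r) ↔ (((p → q) → q) ∧ (p → q)) = 1/4 ↔ 3/4 = 1/2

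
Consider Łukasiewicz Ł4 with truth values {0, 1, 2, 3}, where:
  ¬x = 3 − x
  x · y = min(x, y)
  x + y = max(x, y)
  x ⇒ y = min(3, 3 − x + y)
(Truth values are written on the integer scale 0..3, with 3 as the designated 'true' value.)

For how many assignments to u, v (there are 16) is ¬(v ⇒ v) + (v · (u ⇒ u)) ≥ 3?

u = 0, v = 0 ↦ 0  <
u = 0, v = 1 ↦ 1  <
u = 0, v = 2 ↦ 2  <
u = 0, v = 3 ↦ 3  ≥
u = 1, v = 0 ↦ 0  <
u = 1, v = 1 ↦ 1  <
u = 1, v = 2 ↦ 2  <
u = 1, v = 3 ↦ 3  ≥
u = 2, v = 0 ↦ 0  <
u = 2, v = 1 ↦ 1  <
u = 2, v = 2 ↦ 2  <
u = 2, v = 3 ↦ 3  ≥
u = 3, v = 0 ↦ 0  <
u = 3, v = 1 ↦ 1  <
u = 3, v = 2 ↦ 2  <
u = 3, v = 3 ↦ 3  ≥
So 4 of the 16 assignments meet the threshold.

4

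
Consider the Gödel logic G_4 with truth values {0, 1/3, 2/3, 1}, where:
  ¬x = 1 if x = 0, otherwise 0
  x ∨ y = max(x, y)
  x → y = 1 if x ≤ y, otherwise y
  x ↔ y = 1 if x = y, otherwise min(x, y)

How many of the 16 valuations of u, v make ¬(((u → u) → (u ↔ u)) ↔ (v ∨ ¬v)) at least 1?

0

u = 0, v = 0 ↦ 0  <
u = 0, v = 1/3 ↦ 0  <
u = 0, v = 2/3 ↦ 0  <
u = 0, v = 1 ↦ 0  <
u = 1/3, v = 0 ↦ 0  <
u = 1/3, v = 1/3 ↦ 0  <
u = 1/3, v = 2/3 ↦ 0  <
u = 1/3, v = 1 ↦ 0  <
u = 2/3, v = 0 ↦ 0  <
u = 2/3, v = 1/3 ↦ 0  <
u = 2/3, v = 2/3 ↦ 0  <
u = 2/3, v = 1 ↦ 0  <
u = 1, v = 0 ↦ 0  <
u = 1, v = 1/3 ↦ 0  <
u = 1, v = 2/3 ↦ 0  <
u = 1, v = 1 ↦ 0  <
So 0 of the 16 assignments meet the threshold.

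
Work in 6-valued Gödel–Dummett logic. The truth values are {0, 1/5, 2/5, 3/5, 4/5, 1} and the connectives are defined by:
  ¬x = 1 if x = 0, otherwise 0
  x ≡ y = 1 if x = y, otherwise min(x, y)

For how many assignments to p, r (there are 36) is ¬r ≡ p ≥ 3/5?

8

value 1: 6 assignments (counts)
value 4/5: 1 assignment (counts)
value 3/5: 1 assignment (counts)
value 2/5: 1 assignment
value 1/5: 1 assignment
value 0: 26 assignments
So 8 of the 36 assignments meet the threshold.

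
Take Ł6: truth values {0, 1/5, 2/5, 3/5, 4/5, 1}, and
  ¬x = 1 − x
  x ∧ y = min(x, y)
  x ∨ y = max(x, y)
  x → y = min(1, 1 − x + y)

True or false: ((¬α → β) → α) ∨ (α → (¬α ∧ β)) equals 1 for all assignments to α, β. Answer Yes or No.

No

Counterexample: take α = 2/5, β = 1/5.
¬α = ¬2/5 = 3/5
¬α → β = 3/5 → 1/5 = 3/5
(¬α → β) → α = 3/5 → 2/5 = 4/5
¬α = ¬2/5 = 3/5
¬α ∧ β = 3/5 ∧ 1/5 = 1/5
α → (¬α ∧ β) = 2/5 → 1/5 = 4/5
((¬α → β) → α) ∨ (α → (¬α ∧ β)) = 4/5 ∨ 4/5 = 4/5
This gives 4/5 ≠ 1.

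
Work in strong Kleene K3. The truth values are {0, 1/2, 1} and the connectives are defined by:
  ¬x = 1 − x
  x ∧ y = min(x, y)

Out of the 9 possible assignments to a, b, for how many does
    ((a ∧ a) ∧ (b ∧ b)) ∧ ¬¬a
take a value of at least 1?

1

a = 0, b = 0 ↦ 0  <
a = 0, b = 1/2 ↦ 0  <
a = 0, b = 1 ↦ 0  <
a = 1/2, b = 0 ↦ 0  <
a = 1/2, b = 1/2 ↦ 1/2  <
a = 1/2, b = 1 ↦ 1/2  <
a = 1, b = 0 ↦ 0  <
a = 1, b = 1/2 ↦ 1/2  <
a = 1, b = 1 ↦ 1  ≥
So 1 of the 9 assignments meets the threshold.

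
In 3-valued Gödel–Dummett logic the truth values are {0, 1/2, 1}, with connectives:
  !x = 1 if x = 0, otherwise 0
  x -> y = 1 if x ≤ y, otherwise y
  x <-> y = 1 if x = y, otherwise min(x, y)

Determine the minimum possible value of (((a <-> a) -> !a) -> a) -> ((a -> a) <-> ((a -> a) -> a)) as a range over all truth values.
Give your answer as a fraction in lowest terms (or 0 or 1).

Take a = 1/2:
a <-> a = 1/2 <-> 1/2 = 1
!a = !1/2 = 0
(a <-> a) -> !a = 1 -> 0 = 0
((a <-> a) -> !a) -> a = 0 -> 1/2 = 1
a -> a = 1/2 -> 1/2 = 1
a -> a = 1/2 -> 1/2 = 1
(a -> a) -> a = 1 -> 1/2 = 1/2
(a -> a) <-> ((a -> a) -> a) = 1 <-> 1/2 = 1/2
(((a <-> a) -> !a) -> a) -> ((a -> a) <-> ((a -> a) -> a)) = 1 -> 1/2 = 1/2
No assignment yields a value below 1/2, so this is the minimum.

1/2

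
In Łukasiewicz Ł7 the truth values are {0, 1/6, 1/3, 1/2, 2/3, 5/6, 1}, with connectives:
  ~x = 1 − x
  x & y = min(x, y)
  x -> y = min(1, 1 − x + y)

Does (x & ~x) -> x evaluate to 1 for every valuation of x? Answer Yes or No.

x = 0 ↦ 1
x = 1/6 ↦ 1
x = 1/3 ↦ 1
x = 1/2 ↦ 1
x = 2/3 ↦ 1
x = 5/6 ↦ 1
x = 1 ↦ 1
Every assignment gives a value ≥ 1.

Yes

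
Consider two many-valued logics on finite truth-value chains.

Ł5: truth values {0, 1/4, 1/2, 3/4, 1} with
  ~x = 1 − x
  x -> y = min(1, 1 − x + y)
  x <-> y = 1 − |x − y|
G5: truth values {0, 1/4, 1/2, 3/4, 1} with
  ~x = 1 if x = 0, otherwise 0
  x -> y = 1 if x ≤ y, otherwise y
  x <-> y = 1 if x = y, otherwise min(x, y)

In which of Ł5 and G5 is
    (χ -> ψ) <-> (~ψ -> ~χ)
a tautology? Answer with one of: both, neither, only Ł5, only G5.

In Ł5: every assignment gives 1 — tautology.
In G5: at ψ = 1/4, χ = 1/2 the value is 1/4 — not a tautology.

only Ł5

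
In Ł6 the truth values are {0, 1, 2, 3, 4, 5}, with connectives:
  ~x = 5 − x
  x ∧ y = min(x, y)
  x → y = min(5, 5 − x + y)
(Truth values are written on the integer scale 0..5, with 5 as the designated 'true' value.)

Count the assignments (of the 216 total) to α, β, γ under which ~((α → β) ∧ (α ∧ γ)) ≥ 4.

132

value 5: 71 assignments (counts)
value 4: 61 assignments (counts)
value 3: 48 assignments
value 2: 26 assignments
value 1: 9 assignments
value 0: 1 assignment
So 132 of the 216 assignments meet the threshold.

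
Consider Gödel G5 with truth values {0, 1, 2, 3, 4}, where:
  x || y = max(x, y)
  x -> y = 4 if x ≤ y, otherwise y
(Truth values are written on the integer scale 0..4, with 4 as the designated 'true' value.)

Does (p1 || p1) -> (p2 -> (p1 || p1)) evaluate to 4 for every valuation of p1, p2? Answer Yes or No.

At p1 = 1, p2 = 1, for instance:
p1 || p1 = 1 || 1 = 1
p2 -> (p1 || p1) = 1 -> 1 = 4
(p1 || p1) -> (p2 -> (p1 || p1)) = 1 -> 4 = 4
and checking the remaining 24 assignments likewise gives ≥ 4 in every case.

Yes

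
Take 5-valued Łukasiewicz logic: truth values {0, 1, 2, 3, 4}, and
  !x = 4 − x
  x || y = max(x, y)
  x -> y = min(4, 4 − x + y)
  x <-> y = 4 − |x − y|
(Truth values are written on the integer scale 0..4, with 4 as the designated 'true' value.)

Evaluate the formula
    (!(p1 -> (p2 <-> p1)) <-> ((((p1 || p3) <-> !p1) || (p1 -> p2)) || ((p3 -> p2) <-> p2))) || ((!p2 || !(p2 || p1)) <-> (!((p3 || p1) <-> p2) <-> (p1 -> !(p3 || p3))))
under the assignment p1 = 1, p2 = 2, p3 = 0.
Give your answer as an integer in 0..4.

p2 <-> p1 = 2 <-> 1 = 3
p1 -> (p2 <-> p1) = 1 -> 3 = 4
!(p1 -> (p2 <-> p1)) = !4 = 0
p1 || p3 = 1 || 0 = 1
!p1 = !1 = 3
(p1 || p3) <-> !p1 = 1 <-> 3 = 2
p1 -> p2 = 1 -> 2 = 4
((p1 || p3) <-> !p1) || (p1 -> p2) = 2 || 4 = 4
p3 -> p2 = 0 -> 2 = 4
(p3 -> p2) <-> p2 = 4 <-> 2 = 2
(((p1 || p3) <-> !p1) || (p1 -> p2)) || ((p3 -> p2) <-> p2) = 4 || 2 = 4
!(p1 -> (p2 <-> p1)) <-> ((((p1 || p3) <-> !p1) || (p1 -> p2)) || ((p3 -> p2) <-> p2)) = 0 <-> 4 = 0
!p2 = !2 = 2
p2 || p1 = 2 || 1 = 2
!(p2 || p1) = !2 = 2
!p2 || !(p2 || p1) = 2 || 2 = 2
p3 || p1 = 0 || 1 = 1
(p3 || p1) <-> p2 = 1 <-> 2 = 3
!((p3 || p1) <-> p2) = !3 = 1
p3 || p3 = 0 || 0 = 0
!(p3 || p3) = !0 = 4
p1 -> !(p3 || p3) = 1 -> 4 = 4
!((p3 || p1) <-> p2) <-> (p1 -> !(p3 || p3)) = 1 <-> 4 = 1
(!p2 || !(p2 || p1)) <-> (!((p3 || p1) <-> p2) <-> (p1 -> !(p3 || p3))) = 2 <-> 1 = 3
(!(p1 -> (p2 <-> p1)) <-> ((((p1 || p3) <-> !p1) || (p1 -> p2)) || ((p3 -> p2) <-> p2))) || ((!p2 || !(p2 || p1)) <-> (!((p3 || p1) <-> p2) <-> (p1 -> !(p3 || p3)))) = 0 || 3 = 3

3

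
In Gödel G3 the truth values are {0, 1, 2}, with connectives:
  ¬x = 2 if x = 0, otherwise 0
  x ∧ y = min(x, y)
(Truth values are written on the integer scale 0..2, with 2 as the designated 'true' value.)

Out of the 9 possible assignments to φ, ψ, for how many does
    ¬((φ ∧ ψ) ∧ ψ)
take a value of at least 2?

φ = 0, ψ = 0 ↦ 2  ≥
φ = 0, ψ = 1 ↦ 2  ≥
φ = 0, ψ = 2 ↦ 2  ≥
φ = 1, ψ = 0 ↦ 2  ≥
φ = 1, ψ = 1 ↦ 0  <
φ = 1, ψ = 2 ↦ 0  <
φ = 2, ψ = 0 ↦ 2  ≥
φ = 2, ψ = 1 ↦ 0  <
φ = 2, ψ = 2 ↦ 0  <
So 5 of the 9 assignments meet the threshold.

5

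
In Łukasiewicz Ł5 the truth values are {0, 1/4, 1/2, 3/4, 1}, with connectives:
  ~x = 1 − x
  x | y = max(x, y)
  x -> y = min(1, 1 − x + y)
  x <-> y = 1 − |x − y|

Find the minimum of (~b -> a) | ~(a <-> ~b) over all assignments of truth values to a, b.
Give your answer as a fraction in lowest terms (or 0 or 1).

1/2

Take a = 0, b = 1/2:
~b = ~1/2 = 1/2
~b -> a = 1/2 -> 0 = 1/2
~b = ~1/2 = 1/2
a <-> ~b = 0 <-> 1/2 = 1/2
~(a <-> ~b) = ~1/2 = 1/2
(~b -> a) | ~(a <-> ~b) = 1/2 | 1/2 = 1/2
No assignment yields a value below 1/2, so this is the minimum.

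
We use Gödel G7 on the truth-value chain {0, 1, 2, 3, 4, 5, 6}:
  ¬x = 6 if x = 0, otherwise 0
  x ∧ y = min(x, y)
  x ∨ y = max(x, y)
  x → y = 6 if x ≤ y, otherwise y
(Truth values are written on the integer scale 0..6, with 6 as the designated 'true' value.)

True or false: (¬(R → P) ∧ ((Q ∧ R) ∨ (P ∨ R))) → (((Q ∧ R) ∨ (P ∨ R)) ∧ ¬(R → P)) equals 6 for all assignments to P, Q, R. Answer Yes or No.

At P = 4, Q = 2, R = 3, for instance:
R → P = 3 → 4 = 6
¬(R → P) = ¬6 = 0
Q ∧ R = 2 ∧ 3 = 2
P ∨ R = 4 ∨ 3 = 4
(Q ∧ R) ∨ (P ∨ R) = 2 ∨ 4 = 4
¬(R → P) ∧ ((Q ∧ R) ∨ (P ∨ R)) = 0 ∧ 4 = 0
((Q ∧ R) ∨ (P ∨ R)) ∧ ¬(R → P) = 4 ∧ 0 = 0
(¬(R → P) ∧ ((Q ∧ R) ∨ (P ∨ R))) → (((Q ∧ R) ∨ (P ∨ R)) ∧ ¬(R → P)) = 0 → 0 = 6
and checking the remaining 342 assignments likewise gives ≥ 6 in every case.

Yes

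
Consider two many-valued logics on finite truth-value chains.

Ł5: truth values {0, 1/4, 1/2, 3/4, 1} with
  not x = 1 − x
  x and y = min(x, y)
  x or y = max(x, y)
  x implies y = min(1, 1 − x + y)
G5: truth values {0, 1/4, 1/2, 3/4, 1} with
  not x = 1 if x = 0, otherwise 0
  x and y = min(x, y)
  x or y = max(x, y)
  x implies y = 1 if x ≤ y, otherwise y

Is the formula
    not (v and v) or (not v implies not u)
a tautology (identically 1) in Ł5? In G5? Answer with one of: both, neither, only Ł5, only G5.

In Ł5: at u = 1/2, v = 1/4 the value is 3/4 — not a tautology.
In G5: every assignment gives 1 — tautology.

only G5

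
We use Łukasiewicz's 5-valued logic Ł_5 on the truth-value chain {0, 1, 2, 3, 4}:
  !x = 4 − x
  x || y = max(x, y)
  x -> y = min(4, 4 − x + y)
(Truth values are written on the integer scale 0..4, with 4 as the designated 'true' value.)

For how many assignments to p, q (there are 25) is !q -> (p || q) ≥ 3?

20

value 4: 18 assignments (counts)
value 3: 2 assignments (counts)
value 2: 3 assignments
value 1: 1 assignment
value 0: 1 assignment
So 20 of the 25 assignments meet the threshold.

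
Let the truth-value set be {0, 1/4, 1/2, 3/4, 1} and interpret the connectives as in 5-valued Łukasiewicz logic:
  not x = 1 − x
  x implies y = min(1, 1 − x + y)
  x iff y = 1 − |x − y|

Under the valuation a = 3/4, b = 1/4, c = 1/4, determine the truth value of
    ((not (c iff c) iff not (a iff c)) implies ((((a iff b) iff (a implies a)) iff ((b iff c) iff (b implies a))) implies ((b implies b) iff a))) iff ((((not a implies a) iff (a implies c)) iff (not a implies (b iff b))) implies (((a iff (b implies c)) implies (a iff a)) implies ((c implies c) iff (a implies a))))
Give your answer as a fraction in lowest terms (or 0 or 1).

1

c iff c = 1/4 iff 1/4 = 1
not (c iff c) = not 1 = 0
a iff c = 3/4 iff 1/4 = 1/2
not (a iff c) = not 1/2 = 1/2
not (c iff c) iff not (a iff c) = 0 iff 1/2 = 1/2
a iff b = 3/4 iff 1/4 = 1/2
a implies a = 3/4 implies 3/4 = 1
(a iff b) iff (a implies a) = 1/2 iff 1 = 1/2
b iff c = 1/4 iff 1/4 = 1
b implies a = 1/4 implies 3/4 = 1
(b iff c) iff (b implies a) = 1 iff 1 = 1
((a iff b) iff (a implies a)) iff ((b iff c) iff (b implies a)) = 1/2 iff 1 = 1/2
b implies b = 1/4 implies 1/4 = 1
(b implies b) iff a = 1 iff 3/4 = 3/4
(((a iff b) iff (a implies a)) iff ((b iff c) iff (b implies a))) implies ((b implies b) iff a) = 1/2 implies 3/4 = 1
(not (c iff c) iff not (a iff c)) implies ((((a iff b) iff (a implies a)) iff ((b iff c) iff (b implies a))) implies ((b implies b) iff a)) = 1/2 implies 1 = 1
not a = not 3/4 = 1/4
not a implies a = 1/4 implies 3/4 = 1
a implies c = 3/4 implies 1/4 = 1/2
(not a implies a) iff (a implies c) = 1 iff 1/2 = 1/2
not a = not 3/4 = 1/4
b iff b = 1/4 iff 1/4 = 1
not a implies (b iff b) = 1/4 implies 1 = 1
((not a implies a) iff (a implies c)) iff (not a implies (b iff b)) = 1/2 iff 1 = 1/2
b implies c = 1/4 implies 1/4 = 1
a iff (b implies c) = 3/4 iff 1 = 3/4
a iff a = 3/4 iff 3/4 = 1
(a iff (b implies c)) implies (a iff a) = 3/4 implies 1 = 1
c implies c = 1/4 implies 1/4 = 1
a implies a = 3/4 implies 3/4 = 1
(c implies c) iff (a implies a) = 1 iff 1 = 1
((a iff (b implies c)) implies (a iff a)) implies ((c implies c) iff (a implies a)) = 1 implies 1 = 1
(((not a implies a) iff (a implies c)) iff (not a implies (b iff b))) implies (((a iff (b implies c)) implies (a iff a)) implies ((c implies c) iff (a implies a))) = 1/2 implies 1 = 1
((not (c iff c) iff not (a iff c)) implies ((((a iff b) iff (a implies a)) iff ((b iff c) iff (b implies a))) implies ((b implies b) iff a))) iff ((((not a implies a) iff (a implies c)) iff (not a implies (b iff b))) implies (((a iff (b implies c)) implies (a iff a)) implies ((c implies c) iff (a implies a)))) = 1 iff 1 = 1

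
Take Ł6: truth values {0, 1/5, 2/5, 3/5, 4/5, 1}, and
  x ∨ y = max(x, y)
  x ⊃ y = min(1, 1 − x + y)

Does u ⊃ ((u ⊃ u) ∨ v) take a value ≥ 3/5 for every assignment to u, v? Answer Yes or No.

At u = 1, v = 3/5, for instance:
u ⊃ u = 1 ⊃ 1 = 1
(u ⊃ u) ∨ v = 1 ∨ 3/5 = 1
u ⊃ ((u ⊃ u) ∨ v) = 1 ⊃ 1 = 1
and checking the remaining 35 assignments likewise gives ≥ 3/5 in every case.

Yes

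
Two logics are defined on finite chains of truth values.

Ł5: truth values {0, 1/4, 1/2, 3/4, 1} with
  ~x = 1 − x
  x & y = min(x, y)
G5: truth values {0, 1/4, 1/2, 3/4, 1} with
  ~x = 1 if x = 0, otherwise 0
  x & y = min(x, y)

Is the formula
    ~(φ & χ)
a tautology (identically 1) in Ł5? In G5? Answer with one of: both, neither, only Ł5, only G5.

In Ł5: at φ = 1/4, χ = 1/4 the value is 3/4 — not a tautology.
In G5: at φ = 1/4, χ = 1/4 the value is 0 — not a tautology.

neither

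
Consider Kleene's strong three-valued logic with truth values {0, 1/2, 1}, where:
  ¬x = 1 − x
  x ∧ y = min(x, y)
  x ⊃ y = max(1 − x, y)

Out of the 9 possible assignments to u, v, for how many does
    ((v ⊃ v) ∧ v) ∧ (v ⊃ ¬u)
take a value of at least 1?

1

u = 0, v = 0 ↦ 0  <
u = 0, v = 1/2 ↦ 1/2  <
u = 0, v = 1 ↦ 1  ≥
u = 1/2, v = 0 ↦ 0  <
u = 1/2, v = 1/2 ↦ 1/2  <
u = 1/2, v = 1 ↦ 1/2  <
u = 1, v = 0 ↦ 0  <
u = 1, v = 1/2 ↦ 1/2  <
u = 1, v = 1 ↦ 0  <
So 1 of the 9 assignments meets the threshold.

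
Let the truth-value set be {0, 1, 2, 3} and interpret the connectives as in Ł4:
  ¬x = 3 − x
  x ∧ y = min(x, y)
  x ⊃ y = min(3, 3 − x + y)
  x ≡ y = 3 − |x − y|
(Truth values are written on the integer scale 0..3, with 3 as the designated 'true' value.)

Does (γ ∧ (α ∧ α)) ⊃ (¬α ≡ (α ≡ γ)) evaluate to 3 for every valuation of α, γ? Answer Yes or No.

Counterexample: take α = 2, γ = 2.
α ∧ α = 2 ∧ 2 = 2
γ ∧ (α ∧ α) = 2 ∧ 2 = 2
¬α = ¬2 = 1
α ≡ γ = 2 ≡ 2 = 3
¬α ≡ (α ≡ γ) = 1 ≡ 3 = 1
(γ ∧ (α ∧ α)) ⊃ (¬α ≡ (α ≡ γ)) = 2 ⊃ 1 = 2
This gives 2 ≠ 3.

No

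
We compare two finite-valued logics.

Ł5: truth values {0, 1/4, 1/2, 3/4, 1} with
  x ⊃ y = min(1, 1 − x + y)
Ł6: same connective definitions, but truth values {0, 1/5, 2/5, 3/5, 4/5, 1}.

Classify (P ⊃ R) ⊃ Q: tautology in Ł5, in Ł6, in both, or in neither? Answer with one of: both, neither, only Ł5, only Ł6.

In Ł5: at P = 0, Q = 0, R = 0 the value is 0 — not a tautology.
In Ł6: at P = 0, Q = 0, R = 0 the value is 0 — not a tautology.

neither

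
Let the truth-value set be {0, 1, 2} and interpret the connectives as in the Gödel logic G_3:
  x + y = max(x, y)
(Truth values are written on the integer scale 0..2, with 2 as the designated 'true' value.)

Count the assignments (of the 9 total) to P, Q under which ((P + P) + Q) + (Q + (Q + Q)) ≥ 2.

5

P = 0, Q = 0 ↦ 0  <
P = 0, Q = 1 ↦ 1  <
P = 0, Q = 2 ↦ 2  ≥
P = 1, Q = 0 ↦ 1  <
P = 1, Q = 1 ↦ 1  <
P = 1, Q = 2 ↦ 2  ≥
P = 2, Q = 0 ↦ 2  ≥
P = 2, Q = 1 ↦ 2  ≥
P = 2, Q = 2 ↦ 2  ≥
So 5 of the 9 assignments meet the threshold.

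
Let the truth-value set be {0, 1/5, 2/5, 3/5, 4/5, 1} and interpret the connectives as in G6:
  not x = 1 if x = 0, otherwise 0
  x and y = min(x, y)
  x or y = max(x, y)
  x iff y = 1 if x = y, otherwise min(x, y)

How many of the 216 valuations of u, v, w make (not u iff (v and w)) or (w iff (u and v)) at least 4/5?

94

value 1: 87 assignments (counts)
value 4/5: 7 assignments (counts)
value 3/5: 19 assignments
value 2/5: 37 assignments
value 1/5: 61 assignments
value 0: 5 assignments
So 94 of the 216 assignments meet the threshold.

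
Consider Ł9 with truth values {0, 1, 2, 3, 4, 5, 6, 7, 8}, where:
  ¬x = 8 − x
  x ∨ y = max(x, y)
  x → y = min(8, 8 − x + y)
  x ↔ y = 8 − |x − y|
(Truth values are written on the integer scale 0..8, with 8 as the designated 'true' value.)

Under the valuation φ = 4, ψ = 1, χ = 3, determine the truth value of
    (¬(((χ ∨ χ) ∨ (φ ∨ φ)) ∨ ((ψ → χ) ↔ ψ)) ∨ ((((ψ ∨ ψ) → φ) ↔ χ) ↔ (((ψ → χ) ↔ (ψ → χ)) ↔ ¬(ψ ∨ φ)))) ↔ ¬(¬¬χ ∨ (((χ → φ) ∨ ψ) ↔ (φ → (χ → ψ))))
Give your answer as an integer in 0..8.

1

χ ∨ χ = 3 ∨ 3 = 3
φ ∨ φ = 4 ∨ 4 = 4
(χ ∨ χ) ∨ (φ ∨ φ) = 3 ∨ 4 = 4
ψ → χ = 1 → 3 = 8
(ψ → χ) ↔ ψ = 8 ↔ 1 = 1
((χ ∨ χ) ∨ (φ ∨ φ)) ∨ ((ψ → χ) ↔ ψ) = 4 ∨ 1 = 4
¬(((χ ∨ χ) ∨ (φ ∨ φ)) ∨ ((ψ → χ) ↔ ψ)) = ¬4 = 4
ψ ∨ ψ = 1 ∨ 1 = 1
(ψ ∨ ψ) → φ = 1 → 4 = 8
((ψ ∨ ψ) → φ) ↔ χ = 8 ↔ 3 = 3
ψ → χ = 1 → 3 = 8
ψ → χ = 1 → 3 = 8
(ψ → χ) ↔ (ψ → χ) = 8 ↔ 8 = 8
ψ ∨ φ = 1 ∨ 4 = 4
¬(ψ ∨ φ) = ¬4 = 4
((ψ → χ) ↔ (ψ → χ)) ↔ ¬(ψ ∨ φ) = 8 ↔ 4 = 4
(((ψ ∨ ψ) → φ) ↔ χ) ↔ (((ψ → χ) ↔ (ψ → χ)) ↔ ¬(ψ ∨ φ)) = 3 ↔ 4 = 7
¬(((χ ∨ χ) ∨ (φ ∨ φ)) ∨ ((ψ → χ) ↔ ψ)) ∨ ((((ψ ∨ ψ) → φ) ↔ χ) ↔ (((ψ → χ) ↔ (ψ → χ)) ↔ ¬(ψ ∨ φ))) = 4 ∨ 7 = 7
¬χ = ¬3 = 5
¬¬χ = ¬5 = 3
χ → φ = 3 → 4 = 8
(χ → φ) ∨ ψ = 8 ∨ 1 = 8
χ → ψ = 3 → 1 = 6
φ → (χ → ψ) = 4 → 6 = 8
((χ → φ) ∨ ψ) ↔ (φ → (χ → ψ)) = 8 ↔ 8 = 8
¬¬χ ∨ (((χ → φ) ∨ ψ) ↔ (φ → (χ → ψ))) = 3 ∨ 8 = 8
¬(¬¬χ ∨ (((χ → φ) ∨ ψ) ↔ (φ → (χ → ψ)))) = ¬8 = 0
(¬(((χ ∨ χ) ∨ (φ ∨ φ)) ∨ ((ψ → χ) ↔ ψ)) ∨ ((((ψ ∨ ψ) → φ) ↔ χ) ↔ (((ψ → χ) ↔ (ψ → χ)) ↔ ¬(ψ ∨ φ)))) ↔ ¬(¬¬χ ∨ (((χ → φ) ∨ ψ) ↔ (φ → (χ → ψ)))) = 7 ↔ 0 = 1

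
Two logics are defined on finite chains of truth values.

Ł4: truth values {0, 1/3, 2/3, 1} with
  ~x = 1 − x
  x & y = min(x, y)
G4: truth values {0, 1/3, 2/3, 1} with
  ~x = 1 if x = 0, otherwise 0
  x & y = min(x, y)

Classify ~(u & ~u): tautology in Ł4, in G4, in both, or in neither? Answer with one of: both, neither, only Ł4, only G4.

In Ł4: at u = 1/3 the value is 2/3 — not a tautology.
In G4: every assignment gives 1 — tautology.

only G4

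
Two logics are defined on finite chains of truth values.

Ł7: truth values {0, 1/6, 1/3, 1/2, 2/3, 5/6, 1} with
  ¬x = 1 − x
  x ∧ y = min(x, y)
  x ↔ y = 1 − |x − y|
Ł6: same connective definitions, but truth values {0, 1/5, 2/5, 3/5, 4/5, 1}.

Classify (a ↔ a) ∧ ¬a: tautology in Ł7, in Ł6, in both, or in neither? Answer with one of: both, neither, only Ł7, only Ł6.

neither

In Ł7: at a = 1/6 the value is 5/6 — not a tautology.
In Ł6: at a = 1/5 the value is 4/5 — not a tautology.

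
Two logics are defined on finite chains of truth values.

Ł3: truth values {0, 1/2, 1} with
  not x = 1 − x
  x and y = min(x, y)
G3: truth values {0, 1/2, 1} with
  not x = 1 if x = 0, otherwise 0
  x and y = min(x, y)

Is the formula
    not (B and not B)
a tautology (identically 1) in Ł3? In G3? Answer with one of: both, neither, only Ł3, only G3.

only G3

In Ł3: at B = 1/2 the value is 1/2 — not a tautology.
In G3: every assignment gives 1 — tautology.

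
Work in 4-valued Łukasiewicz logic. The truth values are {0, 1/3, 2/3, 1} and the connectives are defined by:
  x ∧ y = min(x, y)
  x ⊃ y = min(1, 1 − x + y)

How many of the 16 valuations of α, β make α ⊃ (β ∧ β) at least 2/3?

13

α = 0, β = 0 ↦ 1  ≥
α = 0, β = 1/3 ↦ 1  ≥
α = 0, β = 2/3 ↦ 1  ≥
α = 0, β = 1 ↦ 1  ≥
α = 1/3, β = 0 ↦ 2/3  ≥
α = 1/3, β = 1/3 ↦ 1  ≥
α = 1/3, β = 2/3 ↦ 1  ≥
α = 1/3, β = 1 ↦ 1  ≥
α = 2/3, β = 0 ↦ 1/3  <
α = 2/3, β = 1/3 ↦ 2/3  ≥
α = 2/3, β = 2/3 ↦ 1  ≥
α = 2/3, β = 1 ↦ 1  ≥
α = 1, β = 0 ↦ 0  <
α = 1, β = 1/3 ↦ 1/3  <
α = 1, β = 2/3 ↦ 2/3  ≥
α = 1, β = 1 ↦ 1  ≥
So 13 of the 16 assignments meet the threshold.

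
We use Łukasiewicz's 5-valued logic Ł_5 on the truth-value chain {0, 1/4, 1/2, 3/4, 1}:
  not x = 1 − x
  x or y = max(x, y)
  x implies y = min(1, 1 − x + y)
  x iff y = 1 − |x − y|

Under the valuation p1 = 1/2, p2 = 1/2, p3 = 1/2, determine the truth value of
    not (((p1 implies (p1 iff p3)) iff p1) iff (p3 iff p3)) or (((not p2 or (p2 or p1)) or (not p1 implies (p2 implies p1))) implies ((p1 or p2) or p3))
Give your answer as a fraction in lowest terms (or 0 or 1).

p1 iff p3 = 1/2 iff 1/2 = 1
p1 implies (p1 iff p3) = 1/2 implies 1 = 1
(p1 implies (p1 iff p3)) iff p1 = 1 iff 1/2 = 1/2
p3 iff p3 = 1/2 iff 1/2 = 1
((p1 implies (p1 iff p3)) iff p1) iff (p3 iff p3) = 1/2 iff 1 = 1/2
not (((p1 implies (p1 iff p3)) iff p1) iff (p3 iff p3)) = not 1/2 = 1/2
not p2 = not 1/2 = 1/2
p2 or p1 = 1/2 or 1/2 = 1/2
not p2 or (p2 or p1) = 1/2 or 1/2 = 1/2
not p1 = not 1/2 = 1/2
p2 implies p1 = 1/2 implies 1/2 = 1
not p1 implies (p2 implies p1) = 1/2 implies 1 = 1
(not p2 or (p2 or p1)) or (not p1 implies (p2 implies p1)) = 1/2 or 1 = 1
p1 or p2 = 1/2 or 1/2 = 1/2
(p1 or p2) or p3 = 1/2 or 1/2 = 1/2
((not p2 or (p2 or p1)) or (not p1 implies (p2 implies p1))) implies ((p1 or p2) or p3) = 1 implies 1/2 = 1/2
not (((p1 implies (p1 iff p3)) iff p1) iff (p3 iff p3)) or (((not p2 or (p2 or p1)) or (not p1 implies (p2 implies p1))) implies ((p1 or p2) or p3)) = 1/2 or 1/2 = 1/2

1/2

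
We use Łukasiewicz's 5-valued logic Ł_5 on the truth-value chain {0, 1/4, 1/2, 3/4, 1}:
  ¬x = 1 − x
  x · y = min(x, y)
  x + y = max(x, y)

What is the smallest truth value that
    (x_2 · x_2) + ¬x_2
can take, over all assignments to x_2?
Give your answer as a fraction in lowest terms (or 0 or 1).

Take x_2 = 1/2:
x_2 · x_2 = 1/2 · 1/2 = 1/2
¬x_2 = ¬1/2 = 1/2
(x_2 · x_2) + ¬x_2 = 1/2 + 1/2 = 1/2
No assignment yields a value below 1/2, so this is the minimum.

1/2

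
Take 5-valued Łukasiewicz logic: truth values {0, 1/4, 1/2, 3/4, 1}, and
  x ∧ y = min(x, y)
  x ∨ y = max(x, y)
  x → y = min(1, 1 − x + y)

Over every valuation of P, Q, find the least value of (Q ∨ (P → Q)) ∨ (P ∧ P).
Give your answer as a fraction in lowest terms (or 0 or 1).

1/2

Take P = 1/2, Q = 0:
P → Q = 1/2 → 0 = 1/2
Q ∨ (P → Q) = 0 ∨ 1/2 = 1/2
P ∧ P = 1/2 ∧ 1/2 = 1/2
(Q ∨ (P → Q)) ∨ (P ∧ P) = 1/2 ∨ 1/2 = 1/2
No assignment yields a value below 1/2, so this is the minimum.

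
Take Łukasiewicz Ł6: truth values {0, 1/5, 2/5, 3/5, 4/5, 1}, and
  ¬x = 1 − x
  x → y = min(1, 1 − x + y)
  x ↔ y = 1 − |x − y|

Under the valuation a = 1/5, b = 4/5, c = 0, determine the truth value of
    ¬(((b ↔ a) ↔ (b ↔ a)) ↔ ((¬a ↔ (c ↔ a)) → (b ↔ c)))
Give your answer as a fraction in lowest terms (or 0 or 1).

b ↔ a = 4/5 ↔ 1/5 = 2/5
b ↔ a = 4/5 ↔ 1/5 = 2/5
(b ↔ a) ↔ (b ↔ a) = 2/5 ↔ 2/5 = 1
¬a = ¬1/5 = 4/5
c ↔ a = 0 ↔ 1/5 = 4/5
¬a ↔ (c ↔ a) = 4/5 ↔ 4/5 = 1
b ↔ c = 4/5 ↔ 0 = 1/5
(¬a ↔ (c ↔ a)) → (b ↔ c) = 1 → 1/5 = 1/5
((b ↔ a) ↔ (b ↔ a)) ↔ ((¬a ↔ (c ↔ a)) → (b ↔ c)) = 1 ↔ 1/5 = 1/5
¬(((b ↔ a) ↔ (b ↔ a)) ↔ ((¬a ↔ (c ↔ a)) → (b ↔ c))) = ¬1/5 = 4/5

4/5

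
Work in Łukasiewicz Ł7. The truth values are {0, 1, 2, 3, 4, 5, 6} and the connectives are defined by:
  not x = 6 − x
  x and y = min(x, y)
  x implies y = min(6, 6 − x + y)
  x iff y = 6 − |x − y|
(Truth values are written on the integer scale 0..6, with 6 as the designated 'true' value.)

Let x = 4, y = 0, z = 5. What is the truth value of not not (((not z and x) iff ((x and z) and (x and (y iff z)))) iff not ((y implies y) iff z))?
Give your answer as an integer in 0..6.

not z = not 5 = 1
not z and x = 1 and 4 = 1
x and z = 4 and 5 = 4
y iff z = 0 iff 5 = 1
x and (y iff z) = 4 and 1 = 1
(x and z) and (x and (y iff z)) = 4 and 1 = 1
(not z and x) iff ((x and z) and (x and (y iff z))) = 1 iff 1 = 6
y implies y = 0 implies 0 = 6
(y implies y) iff z = 6 iff 5 = 5
not ((y implies y) iff z) = not 5 = 1
((not z and x) iff ((x and z) and (x and (y iff z)))) iff not ((y implies y) iff z) = 6 iff 1 = 1
not (((not z and x) iff ((x and z) and (x and (y iff z)))) iff not ((y implies y) iff z)) = not 1 = 5
not not (((not z and x) iff ((x and z) and (x and (y iff z)))) iff not ((y implies y) iff z)) = not 5 = 1

1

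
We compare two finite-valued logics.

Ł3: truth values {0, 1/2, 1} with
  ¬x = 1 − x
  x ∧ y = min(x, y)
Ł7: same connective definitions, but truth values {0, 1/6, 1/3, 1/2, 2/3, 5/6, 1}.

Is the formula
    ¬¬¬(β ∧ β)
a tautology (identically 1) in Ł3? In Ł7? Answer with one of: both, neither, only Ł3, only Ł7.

neither

In Ł3: at β = 1/2 the value is 1/2 — not a tautology.
In Ł7: at β = 1/6 the value is 5/6 — not a tautology.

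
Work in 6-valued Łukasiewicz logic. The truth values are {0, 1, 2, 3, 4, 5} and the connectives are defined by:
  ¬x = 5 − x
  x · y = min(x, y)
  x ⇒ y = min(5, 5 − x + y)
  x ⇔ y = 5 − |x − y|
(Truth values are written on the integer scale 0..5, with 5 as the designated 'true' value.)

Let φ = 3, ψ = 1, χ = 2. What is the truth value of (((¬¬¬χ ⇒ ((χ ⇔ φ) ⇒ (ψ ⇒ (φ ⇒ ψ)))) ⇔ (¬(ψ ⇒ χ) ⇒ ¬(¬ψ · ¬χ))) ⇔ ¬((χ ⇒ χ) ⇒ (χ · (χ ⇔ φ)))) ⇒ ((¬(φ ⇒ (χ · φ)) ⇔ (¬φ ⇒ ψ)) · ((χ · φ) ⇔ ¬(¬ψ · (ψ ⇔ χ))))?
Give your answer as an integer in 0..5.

4

¬χ = ¬2 = 3
¬¬χ = ¬3 = 2
¬¬¬χ = ¬2 = 3
χ ⇔ φ = 2 ⇔ 3 = 4
φ ⇒ ψ = 3 ⇒ 1 = 3
ψ ⇒ (φ ⇒ ψ) = 1 ⇒ 3 = 5
(χ ⇔ φ) ⇒ (ψ ⇒ (φ ⇒ ψ)) = 4 ⇒ 5 = 5
¬¬¬χ ⇒ ((χ ⇔ φ) ⇒ (ψ ⇒ (φ ⇒ ψ))) = 3 ⇒ 5 = 5
ψ ⇒ χ = 1 ⇒ 2 = 5
¬(ψ ⇒ χ) = ¬5 = 0
¬ψ = ¬1 = 4
¬χ = ¬2 = 3
¬ψ · ¬χ = 4 · 3 = 3
¬(¬ψ · ¬χ) = ¬3 = 2
¬(ψ ⇒ χ) ⇒ ¬(¬ψ · ¬χ) = 0 ⇒ 2 = 5
(¬¬¬χ ⇒ ((χ ⇔ φ) ⇒ (ψ ⇒ (φ ⇒ ψ)))) ⇔ (¬(ψ ⇒ χ) ⇒ ¬(¬ψ · ¬χ)) = 5 ⇔ 5 = 5
χ ⇒ χ = 2 ⇒ 2 = 5
χ ⇔ φ = 2 ⇔ 3 = 4
χ · (χ ⇔ φ) = 2 · 4 = 2
(χ ⇒ χ) ⇒ (χ · (χ ⇔ φ)) = 5 ⇒ 2 = 2
¬((χ ⇒ χ) ⇒ (χ · (χ ⇔ φ))) = ¬2 = 3
((¬¬¬χ ⇒ ((χ ⇔ φ) ⇒ (ψ ⇒ (φ ⇒ ψ)))) ⇔ (¬(ψ ⇒ χ) ⇒ ¬(¬ψ · ¬χ))) ⇔ ¬((χ ⇒ χ) ⇒ (χ · (χ ⇔ φ))) = 5 ⇔ 3 = 3
χ · φ = 2 · 3 = 2
φ ⇒ (χ · φ) = 3 ⇒ 2 = 4
¬(φ ⇒ (χ · φ)) = ¬4 = 1
¬φ = ¬3 = 2
¬φ ⇒ ψ = 2 ⇒ 1 = 4
¬(φ ⇒ (χ · φ)) ⇔ (¬φ ⇒ ψ) = 1 ⇔ 4 = 2
χ · φ = 2 · 3 = 2
¬ψ = ¬1 = 4
ψ ⇔ χ = 1 ⇔ 2 = 4
¬ψ · (ψ ⇔ χ) = 4 · 4 = 4
¬(¬ψ · (ψ ⇔ χ)) = ¬4 = 1
(χ · φ) ⇔ ¬(¬ψ · (ψ ⇔ χ)) = 2 ⇔ 1 = 4
(¬(φ ⇒ (χ · φ)) ⇔ (¬φ ⇒ ψ)) · ((χ · φ) ⇔ ¬(¬ψ · (ψ ⇔ χ))) = 2 · 4 = 2
(((¬¬¬χ ⇒ ((χ ⇔ φ) ⇒ (ψ ⇒ (φ ⇒ ψ)))) ⇔ (¬(ψ ⇒ χ) ⇒ ¬(¬ψ · ¬χ))) ⇔ ¬((χ ⇒ χ) ⇒ (χ · (χ ⇔ φ)))) ⇒ ((¬(φ ⇒ (χ · φ)) ⇔ (¬φ ⇒ ψ)) · ((χ · φ) ⇔ ¬(¬ψ · (ψ ⇔ χ)))) = 3 ⇒ 2 = 4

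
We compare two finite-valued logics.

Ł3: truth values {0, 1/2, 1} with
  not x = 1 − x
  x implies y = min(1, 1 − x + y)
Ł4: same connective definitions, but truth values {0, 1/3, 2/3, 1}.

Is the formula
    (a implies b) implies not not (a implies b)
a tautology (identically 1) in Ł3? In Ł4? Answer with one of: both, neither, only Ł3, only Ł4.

both

In Ł3: every assignment gives 1 — tautology.
In Ł4: every assignment gives 1 — tautology.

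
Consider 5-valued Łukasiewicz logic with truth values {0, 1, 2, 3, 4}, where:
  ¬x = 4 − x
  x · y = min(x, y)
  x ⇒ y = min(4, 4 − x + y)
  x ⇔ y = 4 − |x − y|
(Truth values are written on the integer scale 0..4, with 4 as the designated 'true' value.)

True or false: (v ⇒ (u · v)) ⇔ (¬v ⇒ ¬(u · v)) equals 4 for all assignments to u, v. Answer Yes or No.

No

Counterexample: take u = 0, v = 1.
u · v = 0 · 1 = 0
v ⇒ (u · v) = 1 ⇒ 0 = 3
¬v = ¬1 = 3
u · v = 0 · 1 = 0
¬(u · v) = ¬0 = 4
¬v ⇒ ¬(u · v) = 3 ⇒ 4 = 4
(v ⇒ (u · v)) ⇔ (¬v ⇒ ¬(u · v)) = 3 ⇔ 4 = 3
This gives 3 ≠ 4.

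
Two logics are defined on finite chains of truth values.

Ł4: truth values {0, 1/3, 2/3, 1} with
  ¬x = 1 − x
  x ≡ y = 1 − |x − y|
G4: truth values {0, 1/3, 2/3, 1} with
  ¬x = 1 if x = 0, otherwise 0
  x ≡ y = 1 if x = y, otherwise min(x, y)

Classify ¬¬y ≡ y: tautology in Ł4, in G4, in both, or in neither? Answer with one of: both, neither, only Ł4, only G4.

In Ł4: every assignment gives 1 — tautology.
In G4: at y = 1/3 the value is 1/3 — not a tautology.

only Ł4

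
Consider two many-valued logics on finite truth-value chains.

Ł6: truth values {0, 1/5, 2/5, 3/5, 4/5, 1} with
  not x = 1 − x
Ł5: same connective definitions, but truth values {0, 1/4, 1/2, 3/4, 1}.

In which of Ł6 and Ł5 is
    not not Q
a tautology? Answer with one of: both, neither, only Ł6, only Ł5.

In Ł6: at Q = 0 the value is 0 — not a tautology.
In Ł5: at Q = 0 the value is 0 — not a tautology.

neither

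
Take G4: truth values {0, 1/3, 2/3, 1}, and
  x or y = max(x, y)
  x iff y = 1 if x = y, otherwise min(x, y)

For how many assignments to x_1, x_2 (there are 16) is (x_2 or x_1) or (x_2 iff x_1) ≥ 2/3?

14

x_1 = 0, x_2 = 0 ↦ 1  ≥
x_1 = 0, x_2 = 1/3 ↦ 1/3  <
x_1 = 0, x_2 = 2/3 ↦ 2/3  ≥
x_1 = 0, x_2 = 1 ↦ 1  ≥
x_1 = 1/3, x_2 = 0 ↦ 1/3  <
x_1 = 1/3, x_2 = 1/3 ↦ 1  ≥
x_1 = 1/3, x_2 = 2/3 ↦ 2/3  ≥
x_1 = 1/3, x_2 = 1 ↦ 1  ≥
x_1 = 2/3, x_2 = 0 ↦ 2/3  ≥
x_1 = 2/3, x_2 = 1/3 ↦ 2/3  ≥
x_1 = 2/3, x_2 = 2/3 ↦ 1  ≥
x_1 = 2/3, x_2 = 1 ↦ 1  ≥
x_1 = 1, x_2 = 0 ↦ 1  ≥
x_1 = 1, x_2 = 1/3 ↦ 1  ≥
x_1 = 1, x_2 = 2/3 ↦ 1  ≥
x_1 = 1, x_2 = 1 ↦ 1  ≥
So 14 of the 16 assignments meet the threshold.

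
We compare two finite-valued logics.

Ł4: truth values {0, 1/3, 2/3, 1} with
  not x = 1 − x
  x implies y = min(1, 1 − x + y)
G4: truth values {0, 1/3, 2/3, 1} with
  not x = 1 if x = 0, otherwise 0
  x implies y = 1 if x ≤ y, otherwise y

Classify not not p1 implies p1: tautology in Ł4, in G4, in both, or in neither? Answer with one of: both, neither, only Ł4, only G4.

In Ł4: every assignment gives 1 — tautology.
In G4: at p1 = 1/3 the value is 1/3 — not a tautology.

only Ł4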